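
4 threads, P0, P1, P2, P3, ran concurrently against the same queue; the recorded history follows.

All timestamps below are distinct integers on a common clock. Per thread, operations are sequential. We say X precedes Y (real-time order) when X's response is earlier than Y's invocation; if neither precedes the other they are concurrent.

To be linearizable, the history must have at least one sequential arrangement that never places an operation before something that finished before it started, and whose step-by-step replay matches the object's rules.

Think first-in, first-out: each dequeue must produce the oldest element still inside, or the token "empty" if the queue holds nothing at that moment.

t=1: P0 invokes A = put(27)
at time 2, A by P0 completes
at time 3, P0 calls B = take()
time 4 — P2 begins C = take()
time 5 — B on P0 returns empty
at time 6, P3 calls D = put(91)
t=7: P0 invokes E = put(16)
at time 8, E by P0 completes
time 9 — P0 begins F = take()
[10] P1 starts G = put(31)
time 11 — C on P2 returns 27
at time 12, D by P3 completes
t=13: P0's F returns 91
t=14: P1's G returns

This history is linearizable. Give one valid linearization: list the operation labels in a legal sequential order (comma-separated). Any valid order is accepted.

A, C, B, D, E, F, G

after step 1 (A put(27)): queue <27>
after step 2 (C take() → 27): queue <>
after step 3 (B take() → empty): queue <>
after step 4 (D put(91)): queue <91>
after step 5 (E put(16)): queue <91,16>
after step 6 (F take() → 91): queue <16>
after step 7 (G put(31)): queue <16,31>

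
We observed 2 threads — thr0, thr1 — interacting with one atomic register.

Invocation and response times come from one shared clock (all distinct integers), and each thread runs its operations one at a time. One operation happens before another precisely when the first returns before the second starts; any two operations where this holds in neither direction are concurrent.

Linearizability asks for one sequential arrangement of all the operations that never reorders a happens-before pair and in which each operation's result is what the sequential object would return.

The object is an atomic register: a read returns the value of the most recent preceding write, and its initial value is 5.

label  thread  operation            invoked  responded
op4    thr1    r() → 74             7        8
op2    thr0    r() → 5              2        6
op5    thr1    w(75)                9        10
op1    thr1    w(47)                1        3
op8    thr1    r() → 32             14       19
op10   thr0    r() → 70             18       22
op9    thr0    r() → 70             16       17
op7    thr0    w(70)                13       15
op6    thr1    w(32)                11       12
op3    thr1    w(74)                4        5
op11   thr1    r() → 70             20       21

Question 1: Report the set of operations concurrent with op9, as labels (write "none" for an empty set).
overlap test against op9 [16,17]: concurrent iff the interval meets 16..17
op1 [1,3]: before
op2 [2,6]: before
op3 [4,5]: before
op4 [7,8]: before
op5 [9,10]: before
op6 [11,12]: before
op7 [13,15]: before
op8 [14,19]: concurrent
op10 [18,22]: after
op11 [20,21]: after

op8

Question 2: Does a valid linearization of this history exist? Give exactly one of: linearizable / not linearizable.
a witness: op2, op1, op3, op4, op5, op6, op8, op7, op9, op10, op11
step 1: op2 r() → 5 — value 5
step 2: op1 w(47) — value 47
step 3: op3 w(74) — value 74
step 4: op4 r() → 74 — value 74
step 5: op5 w(75) — value 75
step 6: op6 w(32) — value 32
step 7: op8 r() → 32 — value 32
step 8: op7 w(70) — value 70
step 9: op9 r() → 70 — value 70
step 10: op10 r() → 70 — value 70
step 11: op11 r() → 70 — value 70

linearizable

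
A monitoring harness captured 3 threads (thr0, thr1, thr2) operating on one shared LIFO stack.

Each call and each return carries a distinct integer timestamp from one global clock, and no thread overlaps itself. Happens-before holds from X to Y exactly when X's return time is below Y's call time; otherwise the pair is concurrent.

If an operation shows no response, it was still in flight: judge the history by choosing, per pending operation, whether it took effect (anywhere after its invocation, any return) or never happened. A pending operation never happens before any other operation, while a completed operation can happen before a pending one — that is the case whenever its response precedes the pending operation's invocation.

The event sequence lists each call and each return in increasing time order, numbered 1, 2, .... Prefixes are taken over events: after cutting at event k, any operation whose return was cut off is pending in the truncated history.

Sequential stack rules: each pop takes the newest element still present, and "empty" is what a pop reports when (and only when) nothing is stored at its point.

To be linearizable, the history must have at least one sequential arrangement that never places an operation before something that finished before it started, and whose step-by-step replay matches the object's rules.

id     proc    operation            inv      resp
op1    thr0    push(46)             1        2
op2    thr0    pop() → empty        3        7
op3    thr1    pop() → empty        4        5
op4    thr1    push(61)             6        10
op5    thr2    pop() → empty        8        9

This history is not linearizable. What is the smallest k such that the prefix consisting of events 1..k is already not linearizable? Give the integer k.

7

events 1..6 are still linearizable — one witness is op1, op2, op3:
after step 1 (op1 push(46)): stack <46>
after step 2 (op2 pop() (pending, included)): stack <>
after step 3 (op3 pop() → empty): stack <>
once event 7 joins (op2's response, time 7), exhaustive search finds no witness
every completion of the 1 pending operation (op4) was checked; none linearizes
sample order op1, op2, op3 (pending dropped) stalls at step 2 — op2 pop() → empty has no legal effect
sample order op1, op3, op2 (pending dropped) stalls at step 2 — op3 pop() → empty has no legal effect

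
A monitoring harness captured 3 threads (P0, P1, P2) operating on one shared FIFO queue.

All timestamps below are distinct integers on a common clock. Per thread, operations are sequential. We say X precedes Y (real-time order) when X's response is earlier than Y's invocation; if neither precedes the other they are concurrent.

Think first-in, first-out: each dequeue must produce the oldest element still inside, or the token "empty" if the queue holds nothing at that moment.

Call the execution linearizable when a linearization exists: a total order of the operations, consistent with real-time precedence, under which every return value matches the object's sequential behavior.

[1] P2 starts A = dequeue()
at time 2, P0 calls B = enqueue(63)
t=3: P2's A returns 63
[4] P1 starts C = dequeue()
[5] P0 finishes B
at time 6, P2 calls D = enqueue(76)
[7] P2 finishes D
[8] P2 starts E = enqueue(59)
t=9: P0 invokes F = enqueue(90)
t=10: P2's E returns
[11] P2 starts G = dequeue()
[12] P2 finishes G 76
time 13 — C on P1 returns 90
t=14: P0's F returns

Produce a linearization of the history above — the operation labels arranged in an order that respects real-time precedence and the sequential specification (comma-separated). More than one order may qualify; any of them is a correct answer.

1. B enqueue(63), leaving queue <63>
2. A dequeue() → 63, leaving queue <>
3. D enqueue(76), leaving queue <76>
4. F enqueue(90), leaving queue <76,90>
5. E enqueue(59), leaving queue <76,90,59>
6. G dequeue() → 76, leaving queue <90,59>
7. C dequeue() → 90, leaving queue <59>

B, A, D, F, E, G, C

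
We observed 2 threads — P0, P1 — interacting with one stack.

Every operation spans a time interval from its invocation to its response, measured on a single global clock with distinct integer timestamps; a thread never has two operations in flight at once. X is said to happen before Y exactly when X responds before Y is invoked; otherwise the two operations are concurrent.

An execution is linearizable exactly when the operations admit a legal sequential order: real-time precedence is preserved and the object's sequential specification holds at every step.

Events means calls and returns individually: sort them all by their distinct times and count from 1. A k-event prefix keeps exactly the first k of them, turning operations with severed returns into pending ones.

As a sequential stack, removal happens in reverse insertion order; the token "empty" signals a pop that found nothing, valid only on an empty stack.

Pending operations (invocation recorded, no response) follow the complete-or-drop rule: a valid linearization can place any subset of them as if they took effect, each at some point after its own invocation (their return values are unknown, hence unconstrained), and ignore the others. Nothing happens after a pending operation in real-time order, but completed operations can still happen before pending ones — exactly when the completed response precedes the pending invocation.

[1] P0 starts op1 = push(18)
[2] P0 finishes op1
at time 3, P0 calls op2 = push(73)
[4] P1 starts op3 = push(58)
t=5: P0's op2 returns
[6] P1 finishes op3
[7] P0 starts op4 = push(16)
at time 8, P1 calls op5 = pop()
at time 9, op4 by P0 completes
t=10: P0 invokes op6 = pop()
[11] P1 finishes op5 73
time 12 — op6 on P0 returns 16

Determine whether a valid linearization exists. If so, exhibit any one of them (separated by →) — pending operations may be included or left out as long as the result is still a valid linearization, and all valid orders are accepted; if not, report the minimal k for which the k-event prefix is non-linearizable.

step 1: op1 push(18) — stack <18>
step 2: op3 push(58) — stack <18,58>
step 3: op2 push(73) — stack <18,58,73>
step 4: op4 push(16) — stack <18,58,73,16>
step 5: op6 pop() → 16 — stack <18,58,73>
step 6: op5 pop() → 73 — stack <18,58>

linearizable — witness: op1 → op3 → op2 → op4 → op6 → op5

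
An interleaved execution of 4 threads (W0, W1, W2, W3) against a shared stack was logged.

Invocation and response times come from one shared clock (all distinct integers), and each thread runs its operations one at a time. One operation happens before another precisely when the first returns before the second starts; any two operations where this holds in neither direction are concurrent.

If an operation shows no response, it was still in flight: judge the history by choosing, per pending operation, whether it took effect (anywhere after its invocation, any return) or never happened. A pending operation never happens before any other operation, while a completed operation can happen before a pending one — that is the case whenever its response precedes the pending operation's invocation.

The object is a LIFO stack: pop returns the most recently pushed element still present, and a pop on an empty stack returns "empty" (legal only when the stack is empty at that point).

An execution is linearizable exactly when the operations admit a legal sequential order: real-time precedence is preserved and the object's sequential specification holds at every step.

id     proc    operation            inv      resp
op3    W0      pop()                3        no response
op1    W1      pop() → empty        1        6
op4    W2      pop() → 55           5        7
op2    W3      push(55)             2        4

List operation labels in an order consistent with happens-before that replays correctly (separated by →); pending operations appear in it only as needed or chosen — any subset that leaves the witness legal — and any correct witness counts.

op1 → op2 → op4

after step 1 (op1 pop() → empty): stack <>
after step 2 (op2 push(55)): stack <55>
after step 3 (op4 pop() → 55): stack <>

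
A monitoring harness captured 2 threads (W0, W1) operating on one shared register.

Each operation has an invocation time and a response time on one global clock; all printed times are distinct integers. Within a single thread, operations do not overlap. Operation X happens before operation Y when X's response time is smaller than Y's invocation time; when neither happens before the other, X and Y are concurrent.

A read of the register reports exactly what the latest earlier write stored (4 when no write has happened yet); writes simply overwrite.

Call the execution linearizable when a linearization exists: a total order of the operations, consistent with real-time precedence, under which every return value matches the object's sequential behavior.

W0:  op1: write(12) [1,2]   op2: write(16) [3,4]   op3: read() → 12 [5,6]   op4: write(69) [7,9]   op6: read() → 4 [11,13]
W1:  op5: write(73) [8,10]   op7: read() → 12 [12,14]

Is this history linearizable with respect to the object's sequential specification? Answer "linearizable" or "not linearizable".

not linearizable

the violation lands at event 6, op3's response at time 6: events 1..5 linearize, events 1..6 do not
exactly one order of the 3 completed ops respects real time; the register replay fails
for example op1, op2, op3 fails at step 3: op3 read() → 12 is not legal there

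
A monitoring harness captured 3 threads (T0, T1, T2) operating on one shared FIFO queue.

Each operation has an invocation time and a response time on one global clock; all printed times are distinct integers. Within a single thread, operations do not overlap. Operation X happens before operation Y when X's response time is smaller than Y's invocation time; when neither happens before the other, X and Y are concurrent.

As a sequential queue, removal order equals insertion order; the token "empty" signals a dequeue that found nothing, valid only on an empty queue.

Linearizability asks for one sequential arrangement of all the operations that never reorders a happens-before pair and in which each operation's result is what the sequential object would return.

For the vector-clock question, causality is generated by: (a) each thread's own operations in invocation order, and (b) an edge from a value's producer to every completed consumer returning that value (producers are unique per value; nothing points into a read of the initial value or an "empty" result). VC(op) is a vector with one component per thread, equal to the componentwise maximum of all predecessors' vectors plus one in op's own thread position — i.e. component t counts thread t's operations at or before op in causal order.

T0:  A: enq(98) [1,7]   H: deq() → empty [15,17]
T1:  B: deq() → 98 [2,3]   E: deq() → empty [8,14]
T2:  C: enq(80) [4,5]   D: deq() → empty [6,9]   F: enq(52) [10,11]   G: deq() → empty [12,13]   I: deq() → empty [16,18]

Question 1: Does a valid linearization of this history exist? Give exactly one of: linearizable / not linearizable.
cut after 12 events: linearizable; cut after 13 events (G responds, time 13): not linearizable
the 6 completed operations admit 4 real-time orders; each fails the FIFO queue replay
every completion of the 1 pending operation (E) was checked; none linearizes
for example A, B, C, D, F, G (pending dropped) fails at step 4: D deq() → empty is not legal there
for example B, A, C, D, F, G (pending dropped) fails at step 1: B deq() → 98 is not legal there

not linearizable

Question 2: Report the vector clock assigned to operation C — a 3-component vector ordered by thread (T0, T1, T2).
C, invoked 4, has no incoming edges; only T2's bump applies → (0, 0, 1)
A, invoked 1, has no incoming edges; only T0's bump applies → (1, 0, 0)
D, invoked 6, takes VC(C)=(0, 0, 1) under max, adds 1 for T2 → (0, 0, 2)
B, invoked 2, takes VC(A)=(1, 0, 0) under max, adds 1 for T1 → (1, 1, 0)
H, invoked 15, takes VC(A)=(1, 0, 0) under max, adds 1 for T0 → (2, 0, 0)
F, invoked 10, takes VC(D)=(0, 0, 2) under max, adds 1 for T2 → (0, 0, 3)
E, invoked 8, takes VC(B)=(1, 1, 0) under max, adds 1 for T1 → (1, 2, 0)
G, invoked 12, takes VC(F)=(0, 0, 3) under max, adds 1 for T2 → (0, 0, 4)
I, invoked 16, takes VC(G)=(0, 0, 4) under max, adds 1 for T2 → (0, 0, 5)
target: VC(C) = (0, 0, 1)

(0, 0, 1)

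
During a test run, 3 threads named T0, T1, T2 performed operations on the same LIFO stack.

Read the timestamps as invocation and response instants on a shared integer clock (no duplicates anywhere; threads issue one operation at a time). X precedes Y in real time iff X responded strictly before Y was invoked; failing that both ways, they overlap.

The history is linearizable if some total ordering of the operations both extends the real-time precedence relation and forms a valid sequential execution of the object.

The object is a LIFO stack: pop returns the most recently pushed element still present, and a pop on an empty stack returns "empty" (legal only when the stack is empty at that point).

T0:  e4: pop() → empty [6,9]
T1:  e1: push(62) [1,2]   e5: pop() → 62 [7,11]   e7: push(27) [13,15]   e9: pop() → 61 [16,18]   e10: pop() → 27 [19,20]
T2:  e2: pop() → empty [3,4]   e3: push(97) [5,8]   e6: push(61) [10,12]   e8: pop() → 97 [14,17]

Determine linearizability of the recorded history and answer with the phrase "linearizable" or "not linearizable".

events 1..3 are fine; event 4 — the response of e2 at time 4 — makes the prefix non-linearizable
exhaustive check: the 2 completed LIFO stack ops admit one real-time order; illegal
sample order e1, e2 stalls at step 2 — e2 pop() → empty has no legal effect

not linearizable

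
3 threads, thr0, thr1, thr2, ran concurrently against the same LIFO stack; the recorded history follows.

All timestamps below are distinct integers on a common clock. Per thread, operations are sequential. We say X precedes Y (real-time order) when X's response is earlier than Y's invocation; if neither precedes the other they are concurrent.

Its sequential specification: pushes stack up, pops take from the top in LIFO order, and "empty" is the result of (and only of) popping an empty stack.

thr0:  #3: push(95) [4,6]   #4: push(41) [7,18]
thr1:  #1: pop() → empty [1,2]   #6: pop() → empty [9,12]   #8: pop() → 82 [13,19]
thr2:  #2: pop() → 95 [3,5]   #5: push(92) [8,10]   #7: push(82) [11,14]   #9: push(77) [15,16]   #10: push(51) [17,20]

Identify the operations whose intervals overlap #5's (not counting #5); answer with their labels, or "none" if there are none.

overlap test against #5 [8,10]: concurrent iff the interval meets 8..10
#1 [1,2]: before
#2 [3,5]: before
#3 [4,6]: before
#4 [7,18]: concurrent
#6 [9,12]: concurrent
#7 [11,14]: after
#8 [13,19]: after
#9 [15,16]: after
#10 [17,20]: after

#4, #6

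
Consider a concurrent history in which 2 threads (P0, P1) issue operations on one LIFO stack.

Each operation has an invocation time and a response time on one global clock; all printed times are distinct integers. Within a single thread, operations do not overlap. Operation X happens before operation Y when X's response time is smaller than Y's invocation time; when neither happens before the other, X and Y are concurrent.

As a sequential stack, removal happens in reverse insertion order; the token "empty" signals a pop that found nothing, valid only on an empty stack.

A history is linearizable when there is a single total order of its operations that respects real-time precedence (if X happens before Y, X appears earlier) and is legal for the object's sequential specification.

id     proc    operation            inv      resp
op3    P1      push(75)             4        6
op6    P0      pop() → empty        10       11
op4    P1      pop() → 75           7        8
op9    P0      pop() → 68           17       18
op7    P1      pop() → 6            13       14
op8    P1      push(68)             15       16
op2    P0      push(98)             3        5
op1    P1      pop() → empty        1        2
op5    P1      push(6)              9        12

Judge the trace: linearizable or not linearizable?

not linearizable

through event 10 a valid linearization exists; event 11 (op6 responding at time 11) ends that
2 orders of the 5 completed LIFO stack ops respect real time; none is legal
including or dropping the 1 pending operation (op5) in any combination fails
one such order, op1, op2, op3, op4, op6 (pending dropped), breaks at step 5 where op6 pop() → empty is illegal
one such order, op1, op3, op2, op4, op6 (pending dropped), breaks at step 4 where op4 pop() → 75 is illegal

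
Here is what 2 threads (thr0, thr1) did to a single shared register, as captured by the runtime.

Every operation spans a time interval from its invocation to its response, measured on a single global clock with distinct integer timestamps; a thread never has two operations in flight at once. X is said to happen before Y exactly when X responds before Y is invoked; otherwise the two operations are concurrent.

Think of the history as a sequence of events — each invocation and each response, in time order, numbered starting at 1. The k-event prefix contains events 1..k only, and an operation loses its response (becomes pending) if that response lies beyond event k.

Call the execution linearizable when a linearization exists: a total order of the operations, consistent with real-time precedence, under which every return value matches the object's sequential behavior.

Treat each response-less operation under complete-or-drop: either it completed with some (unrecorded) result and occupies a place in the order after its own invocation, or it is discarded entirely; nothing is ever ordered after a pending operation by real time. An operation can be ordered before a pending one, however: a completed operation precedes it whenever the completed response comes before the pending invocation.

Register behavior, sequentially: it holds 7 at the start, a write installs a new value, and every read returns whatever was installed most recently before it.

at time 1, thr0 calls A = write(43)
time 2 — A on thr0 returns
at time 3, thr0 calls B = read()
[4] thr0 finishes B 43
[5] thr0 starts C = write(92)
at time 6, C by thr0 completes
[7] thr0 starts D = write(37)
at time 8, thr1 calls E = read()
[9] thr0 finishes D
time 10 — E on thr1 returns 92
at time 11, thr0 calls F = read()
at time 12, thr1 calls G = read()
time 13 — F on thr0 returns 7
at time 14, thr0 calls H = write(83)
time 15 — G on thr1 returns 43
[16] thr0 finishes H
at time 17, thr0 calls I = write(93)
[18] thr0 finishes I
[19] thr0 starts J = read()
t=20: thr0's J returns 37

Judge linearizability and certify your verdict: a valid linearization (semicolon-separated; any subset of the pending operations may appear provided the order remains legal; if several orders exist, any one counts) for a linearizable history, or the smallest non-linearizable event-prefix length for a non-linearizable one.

not linearizable — minimal violating prefix: 13 events

prefix check: 1..12 passes, 1..13 fails once F's time-13 response joins
real-time-consistent orders of the 6 completed operations: 2 — all fail the register replay
include/drop combinations of the 1 pending operation (G) were all tried; none helps
take A, B, C, D, E, F (pending dropped): step 5 already fails, because E read() → 92 cannot occur there
take A, B, C, E, D, F (pending dropped): step 6 already fails, because F read() → 7 cannot occur there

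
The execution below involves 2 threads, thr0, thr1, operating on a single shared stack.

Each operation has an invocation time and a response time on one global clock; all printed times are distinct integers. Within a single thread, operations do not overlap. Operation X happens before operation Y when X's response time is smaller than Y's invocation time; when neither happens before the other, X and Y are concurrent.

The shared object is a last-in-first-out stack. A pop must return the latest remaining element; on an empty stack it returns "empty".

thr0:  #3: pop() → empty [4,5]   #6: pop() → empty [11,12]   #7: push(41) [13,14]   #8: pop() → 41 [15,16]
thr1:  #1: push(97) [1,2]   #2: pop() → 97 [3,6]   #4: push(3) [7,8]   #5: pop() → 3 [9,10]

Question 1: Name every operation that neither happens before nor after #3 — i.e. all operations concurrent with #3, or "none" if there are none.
#3 spans [4,5]; an op avoiding the whole window 4..5 is ordered, any other is concurrent
#1 [1,2]: before
#2 [3,6]: concurrent
#4 [7,8]: after
#5 [9,10]: after
#6 [11,12]: after
#7 [13,14]: after
#8 [15,16]: after

#2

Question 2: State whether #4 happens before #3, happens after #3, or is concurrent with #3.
#4 spans [7,8], #3 spans [4,5]
resp(#3)=5 < inv(#4)=7

after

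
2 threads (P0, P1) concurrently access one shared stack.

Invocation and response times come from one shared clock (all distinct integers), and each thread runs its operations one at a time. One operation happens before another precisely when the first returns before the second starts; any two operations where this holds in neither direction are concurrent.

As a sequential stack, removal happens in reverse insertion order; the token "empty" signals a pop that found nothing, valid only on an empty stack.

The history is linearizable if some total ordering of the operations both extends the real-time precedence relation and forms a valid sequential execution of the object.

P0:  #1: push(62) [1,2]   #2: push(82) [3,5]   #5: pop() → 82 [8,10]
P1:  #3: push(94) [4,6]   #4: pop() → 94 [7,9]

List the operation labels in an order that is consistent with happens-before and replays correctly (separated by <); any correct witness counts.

step 1: #1 push(62) — stack <62>
step 2: #2 push(82) — stack <62,82>
step 3: #3 push(94) — stack <62,82,94>
step 4: #4 pop() → 94 — stack <62,82>
step 5: #5 pop() → 82 — stack <62>

#1 < #2 < #3 < #4 < #5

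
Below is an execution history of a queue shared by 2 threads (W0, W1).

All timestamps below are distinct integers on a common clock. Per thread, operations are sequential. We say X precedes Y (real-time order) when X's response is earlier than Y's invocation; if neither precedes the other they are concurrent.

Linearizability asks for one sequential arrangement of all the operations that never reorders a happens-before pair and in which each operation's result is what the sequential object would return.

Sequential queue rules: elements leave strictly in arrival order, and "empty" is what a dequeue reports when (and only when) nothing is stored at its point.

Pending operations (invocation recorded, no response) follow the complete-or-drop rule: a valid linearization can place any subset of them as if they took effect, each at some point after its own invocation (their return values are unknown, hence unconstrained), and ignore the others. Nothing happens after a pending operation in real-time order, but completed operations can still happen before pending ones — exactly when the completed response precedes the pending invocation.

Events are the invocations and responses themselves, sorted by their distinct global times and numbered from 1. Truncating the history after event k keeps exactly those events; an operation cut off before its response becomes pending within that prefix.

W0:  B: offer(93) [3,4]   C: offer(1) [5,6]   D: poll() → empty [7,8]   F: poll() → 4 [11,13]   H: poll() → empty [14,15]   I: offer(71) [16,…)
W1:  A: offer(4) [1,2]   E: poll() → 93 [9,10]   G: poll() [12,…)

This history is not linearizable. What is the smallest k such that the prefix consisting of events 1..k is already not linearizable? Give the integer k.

8

events 1..7 are linearizable; a witness order is A, B, C:
1. A offer(4), leaving queue <4>
2. B offer(93), leaving queue <4,93>
3. C offer(1), leaving queue <4,93,1>
include event 8 — D responding at 8 — and every candidate order breaks
e.g. A, B, C, D: illegal at step 4, since D poll() → empty cannot apply there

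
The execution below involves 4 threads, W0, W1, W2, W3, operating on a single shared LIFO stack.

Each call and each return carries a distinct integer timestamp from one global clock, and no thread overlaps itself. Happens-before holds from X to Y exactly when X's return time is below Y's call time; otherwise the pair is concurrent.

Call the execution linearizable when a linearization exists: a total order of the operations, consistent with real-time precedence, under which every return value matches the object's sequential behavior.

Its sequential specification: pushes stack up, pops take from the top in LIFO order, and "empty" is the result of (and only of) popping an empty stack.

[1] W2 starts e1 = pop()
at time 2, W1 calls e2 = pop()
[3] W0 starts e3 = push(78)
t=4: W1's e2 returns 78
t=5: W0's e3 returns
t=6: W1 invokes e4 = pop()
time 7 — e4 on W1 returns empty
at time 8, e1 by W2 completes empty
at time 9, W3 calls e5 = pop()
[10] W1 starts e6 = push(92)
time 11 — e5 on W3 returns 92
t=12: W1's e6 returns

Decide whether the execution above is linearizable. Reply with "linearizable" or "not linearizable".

one valid linearization: e1, e3, e2, e4, e6, e5
step 1: e1 pop() → empty — stack <>
step 2: e3 push(78) — stack <78>
step 3: e2 pop() → 78 — stack <>
step 4: e4 pop() → empty — stack <>
step 5: e6 push(92) — stack <92>
step 6: e5 pop() → 92 — stack <>

linearizable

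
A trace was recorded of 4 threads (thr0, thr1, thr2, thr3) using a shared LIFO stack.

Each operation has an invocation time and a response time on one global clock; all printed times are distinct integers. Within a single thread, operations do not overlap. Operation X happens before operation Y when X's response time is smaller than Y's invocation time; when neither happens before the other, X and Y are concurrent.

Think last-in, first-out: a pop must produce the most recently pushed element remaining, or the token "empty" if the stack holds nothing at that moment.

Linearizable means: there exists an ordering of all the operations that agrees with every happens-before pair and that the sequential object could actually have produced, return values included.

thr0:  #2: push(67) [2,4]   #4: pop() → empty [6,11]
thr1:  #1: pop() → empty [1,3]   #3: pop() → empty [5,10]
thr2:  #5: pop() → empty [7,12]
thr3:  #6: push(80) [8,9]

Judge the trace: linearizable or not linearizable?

not linearizable

the violation lands at event 12, #5's response at time 12: events 1..11 linearize, events 1..12 do not
checked exhaustively: 48 real-time-consistent orders of 6 completed operations, zero legal LIFO stack replays
for example #1, #2, #3, #4, #5, #6 fails at step 3: #3 pop() → empty is not legal there
for example #1, #2, #3, #4, #6, #5 fails at step 3: #3 pop() → empty is not legal there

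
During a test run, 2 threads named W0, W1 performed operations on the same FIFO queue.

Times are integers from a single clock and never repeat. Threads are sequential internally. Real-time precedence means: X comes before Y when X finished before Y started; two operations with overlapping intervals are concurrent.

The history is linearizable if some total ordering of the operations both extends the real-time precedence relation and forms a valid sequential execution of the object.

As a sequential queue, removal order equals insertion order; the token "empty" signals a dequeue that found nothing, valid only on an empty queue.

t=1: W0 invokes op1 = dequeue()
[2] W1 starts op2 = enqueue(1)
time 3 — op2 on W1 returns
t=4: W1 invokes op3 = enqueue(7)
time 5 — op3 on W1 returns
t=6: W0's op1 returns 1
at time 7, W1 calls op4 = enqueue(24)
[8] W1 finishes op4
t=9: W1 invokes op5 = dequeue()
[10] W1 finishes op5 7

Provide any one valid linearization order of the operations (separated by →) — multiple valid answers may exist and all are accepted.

op2 → op1 → op3 → op4 → op5

after step 1 (op2 enqueue(1)): queue <1>
after step 2 (op1 dequeue() → 1): queue <>
after step 3 (op3 enqueue(7)): queue <7>
after step 4 (op4 enqueue(24)): queue <7,24>
after step 5 (op5 dequeue() → 7): queue <24>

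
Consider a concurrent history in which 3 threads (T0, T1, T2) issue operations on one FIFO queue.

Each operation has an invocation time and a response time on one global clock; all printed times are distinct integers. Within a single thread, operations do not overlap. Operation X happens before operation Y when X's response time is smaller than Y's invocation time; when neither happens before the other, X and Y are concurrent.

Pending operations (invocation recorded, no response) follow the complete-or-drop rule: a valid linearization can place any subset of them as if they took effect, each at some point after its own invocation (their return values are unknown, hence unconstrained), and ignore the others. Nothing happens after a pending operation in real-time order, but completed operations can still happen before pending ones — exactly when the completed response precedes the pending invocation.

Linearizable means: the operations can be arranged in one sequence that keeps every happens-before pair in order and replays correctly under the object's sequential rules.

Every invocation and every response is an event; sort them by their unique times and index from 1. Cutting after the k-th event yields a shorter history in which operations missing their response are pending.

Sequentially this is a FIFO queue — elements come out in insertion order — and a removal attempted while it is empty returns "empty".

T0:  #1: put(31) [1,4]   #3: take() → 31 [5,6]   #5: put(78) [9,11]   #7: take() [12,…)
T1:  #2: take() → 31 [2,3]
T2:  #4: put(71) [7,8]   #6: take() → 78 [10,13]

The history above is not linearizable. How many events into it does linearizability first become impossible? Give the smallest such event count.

6

events 1..5 are linearizable; a witness order is #1, #2:
step 1: #1 put(31) — queue <31>
step 2: #2 take() → 31 — queue <>
adding event 6 (#3 responds at 6) leaves no legal real-time order
one such order, #1, #2, #3, breaks at step 3 where #3 take() → 31 is illegal
one such order, #2, #1, #3, breaks at step 1 where #2 take() → 31 is illegal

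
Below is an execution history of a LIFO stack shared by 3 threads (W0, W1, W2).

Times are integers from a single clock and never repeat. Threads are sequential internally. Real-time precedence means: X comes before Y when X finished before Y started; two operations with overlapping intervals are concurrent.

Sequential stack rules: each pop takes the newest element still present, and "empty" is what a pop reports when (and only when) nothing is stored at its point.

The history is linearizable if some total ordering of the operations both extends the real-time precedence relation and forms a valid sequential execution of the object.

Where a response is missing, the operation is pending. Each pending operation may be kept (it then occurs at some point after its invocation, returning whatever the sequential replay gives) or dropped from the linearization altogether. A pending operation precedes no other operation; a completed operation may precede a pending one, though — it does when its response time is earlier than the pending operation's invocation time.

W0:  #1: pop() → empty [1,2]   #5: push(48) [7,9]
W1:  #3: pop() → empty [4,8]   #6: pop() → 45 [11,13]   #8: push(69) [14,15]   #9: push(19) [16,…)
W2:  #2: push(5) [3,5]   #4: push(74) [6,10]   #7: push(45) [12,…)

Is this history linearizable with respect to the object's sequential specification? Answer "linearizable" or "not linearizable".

one valid linearization: #1, #3, #2, #4, #5, #7, #6, #8
step 1: #1 pop() → empty — stack <>
step 2: #3 pop() → empty — stack <>
step 3: #2 push(5) — stack <5>
step 4: #4 push(74) — stack <5,74>
step 5: #5 push(48) — stack <5,74,48>
step 6: #7 push(45) (pending, included) — stack <5,74,48,45>
step 7: #6 pop() → 45 — stack <5,74,48>
step 8: #8 push(69) — stack <5,74,48,69>

linearizable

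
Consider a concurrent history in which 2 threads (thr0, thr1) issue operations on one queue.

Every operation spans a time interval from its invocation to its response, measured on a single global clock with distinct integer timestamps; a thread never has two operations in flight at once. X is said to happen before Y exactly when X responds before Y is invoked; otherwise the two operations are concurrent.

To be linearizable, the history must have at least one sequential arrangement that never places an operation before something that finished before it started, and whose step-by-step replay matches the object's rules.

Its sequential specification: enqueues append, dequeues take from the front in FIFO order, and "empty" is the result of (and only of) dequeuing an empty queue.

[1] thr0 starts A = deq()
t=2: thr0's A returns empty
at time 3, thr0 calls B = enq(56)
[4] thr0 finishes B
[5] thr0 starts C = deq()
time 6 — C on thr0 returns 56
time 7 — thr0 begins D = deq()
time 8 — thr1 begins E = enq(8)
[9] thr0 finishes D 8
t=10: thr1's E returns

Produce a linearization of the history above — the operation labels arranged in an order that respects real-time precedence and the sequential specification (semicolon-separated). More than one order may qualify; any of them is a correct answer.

1. A deq() → empty, leaving queue <>
2. B enq(56), leaving queue <56>
3. C deq() → 56, leaving queue <>
4. E enq(8), leaving queue <8>
5. D deq() → 8, leaving queue <>

A; B; C; E; D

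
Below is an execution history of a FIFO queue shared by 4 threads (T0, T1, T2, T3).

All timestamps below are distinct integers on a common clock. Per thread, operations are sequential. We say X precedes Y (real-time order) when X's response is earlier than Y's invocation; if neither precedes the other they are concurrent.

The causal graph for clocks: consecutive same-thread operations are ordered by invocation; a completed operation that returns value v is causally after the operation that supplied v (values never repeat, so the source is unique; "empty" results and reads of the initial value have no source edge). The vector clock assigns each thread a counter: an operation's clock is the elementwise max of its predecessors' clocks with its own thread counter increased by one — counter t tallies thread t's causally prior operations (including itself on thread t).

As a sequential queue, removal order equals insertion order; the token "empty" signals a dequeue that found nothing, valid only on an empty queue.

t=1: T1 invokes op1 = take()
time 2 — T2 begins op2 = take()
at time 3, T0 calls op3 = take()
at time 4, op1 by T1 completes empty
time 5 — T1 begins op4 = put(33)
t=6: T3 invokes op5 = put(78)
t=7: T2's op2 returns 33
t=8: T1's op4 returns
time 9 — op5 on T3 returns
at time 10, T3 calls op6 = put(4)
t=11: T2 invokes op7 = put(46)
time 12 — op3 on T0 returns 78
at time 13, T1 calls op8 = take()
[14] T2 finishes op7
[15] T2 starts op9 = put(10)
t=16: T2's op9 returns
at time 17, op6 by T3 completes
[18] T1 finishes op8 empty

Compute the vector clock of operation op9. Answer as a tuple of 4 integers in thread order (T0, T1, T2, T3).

op5, invoked 6, has no incoming edges; only T3's bump applies → (0, 0, 0, 1)
op1, invoked 1, has no incoming edges; only T1's bump applies → (0, 1, 0, 0)
merge at op6 (invoked 10): VC(op5)=(0, 0, 0, 1), own-thread bump on T3 → (0, 0, 0, 2)
merge at op4 (invoked 5): VC(op1)=(0, 1, 0, 0), own-thread bump on T1 → (0, 2, 0, 0)
merge at op3 (invoked 3): VC(op5)=(0, 0, 0, 1), own-thread bump on T0 → (1, 0, 0, 1)
merge at op2 (invoked 2): VC(op4)=(0, 2, 0, 0), own-thread bump on T2 → (0, 2, 1, 0)
merge at op8 (invoked 13): VC(op4)=(0, 2, 0, 0), own-thread bump on T1 → (0, 3, 0, 0)
merge at op7 (invoked 11): VC(op2)=(0, 2, 1, 0), own-thread bump on T2 → (0, 2, 2, 0)
merge at op9 (invoked 15): VC(op7)=(0, 2, 2, 0), own-thread bump on T2 → (0, 2, 3, 0)
target: VC(op9) = (0, 2, 3, 0)

(0, 2, 3, 0)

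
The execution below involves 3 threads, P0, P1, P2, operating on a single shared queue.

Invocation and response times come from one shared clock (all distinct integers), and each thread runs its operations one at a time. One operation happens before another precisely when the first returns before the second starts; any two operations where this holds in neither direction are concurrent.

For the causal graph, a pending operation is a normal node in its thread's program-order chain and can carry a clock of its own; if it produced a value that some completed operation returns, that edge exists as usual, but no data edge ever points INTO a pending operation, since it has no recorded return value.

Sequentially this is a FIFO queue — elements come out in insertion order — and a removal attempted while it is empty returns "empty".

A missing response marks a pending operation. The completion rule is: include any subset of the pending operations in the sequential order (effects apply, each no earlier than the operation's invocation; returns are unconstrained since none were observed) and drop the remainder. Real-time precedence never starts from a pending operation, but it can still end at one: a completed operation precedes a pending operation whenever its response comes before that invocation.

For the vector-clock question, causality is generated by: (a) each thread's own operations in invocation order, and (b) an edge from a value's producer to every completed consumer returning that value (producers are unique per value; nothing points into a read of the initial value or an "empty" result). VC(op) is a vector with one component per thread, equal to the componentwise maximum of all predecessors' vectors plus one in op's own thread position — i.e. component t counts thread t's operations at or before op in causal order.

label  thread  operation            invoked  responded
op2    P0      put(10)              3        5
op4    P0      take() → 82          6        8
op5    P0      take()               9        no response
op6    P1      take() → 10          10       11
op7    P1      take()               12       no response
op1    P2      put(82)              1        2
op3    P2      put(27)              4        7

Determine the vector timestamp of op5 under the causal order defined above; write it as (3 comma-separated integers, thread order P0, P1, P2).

VC(op1, invoked at 1): no causal predecessors; +1 on P2 → (0, 0, 1)
VC(op2, invoked at 3): no causal predecessors; +1 on P0 → (1, 0, 0)
VC(op3, invoked at 4): max of VC(op1)=(0, 0, 1), then +1 on thread P2 → (0, 0, 2)
VC(op6, invoked at 10): max of VC(op2)=(1, 0, 0), then +1 on thread P1 → (1, 1, 0)
VC(op7, invoked at 12): max of VC(op6)=(1, 1, 0), then +1 on thread P1 → (1, 2, 0)
VC(op4, invoked at 6): max of VC(op1)=(0, 0, 1), VC(op2)=(1, 0, 0), then +1 on thread P0 → (2, 0, 1)
VC(op5, invoked at 9): max of VC(op4)=(2, 0, 1), then +1 on thread P0 → (3, 0, 1)
target: VC(op5) = (3, 0, 1)

(3, 0, 1)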